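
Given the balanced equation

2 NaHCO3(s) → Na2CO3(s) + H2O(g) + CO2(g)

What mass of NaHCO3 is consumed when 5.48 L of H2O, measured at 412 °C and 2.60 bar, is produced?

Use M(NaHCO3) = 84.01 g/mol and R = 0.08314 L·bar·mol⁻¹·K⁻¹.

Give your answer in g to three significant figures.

n(H2O) = PV/RT = (2.60 × 5.48) / (0.08314 × 685.15) = 0.2501 mol
n(NaHCO3) = (2/1) × 0.2501 = 0.5002 mol
m(NaHCO3) = 0.5002 × 84.01 = 42.02 g

42.0 g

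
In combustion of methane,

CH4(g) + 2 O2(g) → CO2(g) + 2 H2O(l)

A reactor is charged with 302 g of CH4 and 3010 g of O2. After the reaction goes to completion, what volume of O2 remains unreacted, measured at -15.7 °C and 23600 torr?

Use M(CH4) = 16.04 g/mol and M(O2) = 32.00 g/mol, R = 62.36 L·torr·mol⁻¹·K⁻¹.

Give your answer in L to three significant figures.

38.4 L

n(CH4) = 302 / 16.04 = 18.83 mol
n(O2) = 3010 / 32.00 = 94.06 mol
For 18.83 mol CH4, stoichiometry requires (2/1) × 18.83 = 37.66 mol O2; 94.06 mol is available, so CH4 is limiting.
n(O2) consumed = (2/1) × 18.83 = 37.66 mol; remaining = 94.06 − 37.66 = 56.40 mol
V(O2) = nRT/P = 56.40 × 62.36 × 257.45 / 23600 = 38.37 L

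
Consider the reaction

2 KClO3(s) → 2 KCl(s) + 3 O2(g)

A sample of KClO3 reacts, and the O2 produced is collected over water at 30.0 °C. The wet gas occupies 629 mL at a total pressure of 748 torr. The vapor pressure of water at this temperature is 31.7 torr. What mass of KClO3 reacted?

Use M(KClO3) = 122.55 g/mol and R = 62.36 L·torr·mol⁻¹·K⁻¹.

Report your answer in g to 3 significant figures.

P(O2) = 748 − 31.7 = 716.3 torr
n(O2) = PV/RT = (716.3 × 0.6290) / (62.36 × 303.15) = 0.02383 mol
n(KClO3) = (2/3) × 0.02383 = 0.01589 mol
m(KClO3) = 0.01589 × 122.55 = 1.947 g

1.95 g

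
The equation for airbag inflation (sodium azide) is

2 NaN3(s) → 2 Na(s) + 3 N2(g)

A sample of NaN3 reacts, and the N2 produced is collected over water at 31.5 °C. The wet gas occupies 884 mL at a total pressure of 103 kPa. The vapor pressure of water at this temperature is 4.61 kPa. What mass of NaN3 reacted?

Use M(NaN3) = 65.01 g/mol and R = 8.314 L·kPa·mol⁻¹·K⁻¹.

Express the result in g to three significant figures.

1.49 g

P(N2) = 103 − 4.61 = 98.39 kPa
n(N2) = PV/RT = (98.39 × 0.8840) / (8.314 × 304.65) = 0.03434 mol
n(NaN3) = (2/3) × 0.03434 = 0.02289 mol
m(NaN3) = 0.02289 × 65.01 = 1.488 g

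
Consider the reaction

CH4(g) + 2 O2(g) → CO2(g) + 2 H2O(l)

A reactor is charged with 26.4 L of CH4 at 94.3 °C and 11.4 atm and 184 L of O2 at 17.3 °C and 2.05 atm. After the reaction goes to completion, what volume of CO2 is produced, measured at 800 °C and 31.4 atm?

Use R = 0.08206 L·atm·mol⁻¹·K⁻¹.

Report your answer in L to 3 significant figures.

n(CH4) = PV/RT = (11.4 × 26.4) / (0.08206 × 367.45) = 9.981 mol
n(O2) = PV/RT = (2.05 × 184) / (0.08206 × 290.45) = 15.83 mol
For 9.981 mol CH4, stoichiometry requires (2/1) × 9.981 = 19.96 mol O2; 15.83 mol is available, so O2 is limiting.
n(CO2) = (1/2) × 15.83 = 7.915 mol
V(CO2) = nRT/P = 7.915 × 0.08206 × 1073.15 / 31.4 = 22.20 L

22.2 L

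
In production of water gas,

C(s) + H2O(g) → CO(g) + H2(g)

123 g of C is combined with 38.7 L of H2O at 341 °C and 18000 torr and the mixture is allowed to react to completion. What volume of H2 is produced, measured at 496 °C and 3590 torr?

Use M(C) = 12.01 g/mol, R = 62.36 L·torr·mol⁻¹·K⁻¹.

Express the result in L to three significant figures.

137 L

n(C) = 123 / 12.01 = 10.24 mol
n(H2O) = PV/RT = (18000 × 38.7) / (62.36 × 614.15) = 18.19 mol
For 10.24 mol C, stoichiometry requires (1/1) × 10.24 = 10.24 mol H2O; 18.19 mol is available, so C is limiting.
n(H2) = (1/1) × 10.24 = 10.24 mol
V(H2) = nRT/P = 10.24 × 62.36 × 769.15 / 3590 = 136.8 L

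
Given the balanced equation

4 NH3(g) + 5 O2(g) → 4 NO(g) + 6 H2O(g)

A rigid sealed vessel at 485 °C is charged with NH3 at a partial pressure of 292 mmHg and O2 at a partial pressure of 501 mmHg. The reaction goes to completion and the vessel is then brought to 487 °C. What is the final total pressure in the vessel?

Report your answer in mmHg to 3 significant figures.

868 mmHg

Because the vessel is rigid and T is held at 485 °C, work the stoichiometry in partial pressures (P_i = n_iRT/V).
P(O2) required for 292 mmHg of NH3 = (5/4) × 292 = 365.0 mmHg; available 501 mmHg, so NH3 is limiting.
P(O2) remaining = 501 − (5/4) × 292 = 136.0 mmHg
P(gaseous products) = (4+6)/4 × 292 = 730.0 mmHg
P_total at 485 °C = 136.0 + 730.0 = 866.0 mmHg
Scaling to 487 °C: P = 866.0 × 760.15/758.15 = 868.3 mmHg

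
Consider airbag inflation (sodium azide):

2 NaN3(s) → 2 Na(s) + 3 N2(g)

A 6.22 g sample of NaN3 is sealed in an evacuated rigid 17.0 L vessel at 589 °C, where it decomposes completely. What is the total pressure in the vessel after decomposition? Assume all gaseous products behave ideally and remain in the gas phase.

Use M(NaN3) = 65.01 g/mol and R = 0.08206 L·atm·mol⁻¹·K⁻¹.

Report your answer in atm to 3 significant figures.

0.597 atm

n(NaN3) = 6.22 / 65.01 = 0.09568 mol
n(gas produced) = (3/2) × 0.09568 = 0.1435 mol
P = nRT/V = 0.1435 × 0.08206 × 862.15 / 17.0 = 0.5972 atm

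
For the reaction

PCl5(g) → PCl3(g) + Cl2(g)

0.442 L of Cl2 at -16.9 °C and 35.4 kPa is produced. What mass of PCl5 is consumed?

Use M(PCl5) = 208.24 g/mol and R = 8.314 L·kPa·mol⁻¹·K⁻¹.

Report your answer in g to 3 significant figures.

n(Cl2) = PV/RT = (35.4 × 0.442) / (8.314 × 256.25) = 0.007344 mol
n(PCl5) = (1/1) × 0.007344 = 0.007344 mol
m(PCl5) = 0.007344 × 208.24 = 1.529 g

1.53 g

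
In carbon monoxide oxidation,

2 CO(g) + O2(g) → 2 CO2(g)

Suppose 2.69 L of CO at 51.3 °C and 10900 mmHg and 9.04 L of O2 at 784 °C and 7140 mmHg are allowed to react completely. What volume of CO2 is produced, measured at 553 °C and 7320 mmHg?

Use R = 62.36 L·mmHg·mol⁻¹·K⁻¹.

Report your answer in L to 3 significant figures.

10.2 L

n(CO) = PV/RT = (10900 × 2.69) / (62.36 × 324.45) = 1.449 mol
n(O2) = PV/RT = (7140 × 9.04) / (62.36 × 1057.15) = 0.9791 mol
For 1.449 mol CO, stoichiometry requires (1/2) × 1.449 = 0.7245 mol O2; 0.9791 mol is available, so CO is limiting.
n(CO2) = (2/2) × 1.449 = 1.449 mol
V(CO2) = nRT/P = 1.449 × 62.36 × 826.15 / 7320 = 10.20 L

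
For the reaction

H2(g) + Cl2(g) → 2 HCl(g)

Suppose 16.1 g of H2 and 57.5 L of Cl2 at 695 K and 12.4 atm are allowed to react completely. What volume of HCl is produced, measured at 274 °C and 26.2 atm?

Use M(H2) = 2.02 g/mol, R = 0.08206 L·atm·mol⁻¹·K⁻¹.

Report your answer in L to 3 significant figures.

27.3 L

n(H2) = 16.1 / 2.02 = 7.970 mol
n(Cl2) = PV/RT = (12.4 × 57.5) / (0.08206 × 695) = 12.50 mol
For 7.970 mol H2, stoichiometry requires (1/1) × 7.970 = 7.970 mol Cl2; 12.50 mol is available, so H2 is limiting.
n(HCl) = (2/1) × 7.970 = 15.94 mol
V(HCl) = nRT/P = 15.94 × 0.08206 × 547.15 / 26.2 = 27.32 L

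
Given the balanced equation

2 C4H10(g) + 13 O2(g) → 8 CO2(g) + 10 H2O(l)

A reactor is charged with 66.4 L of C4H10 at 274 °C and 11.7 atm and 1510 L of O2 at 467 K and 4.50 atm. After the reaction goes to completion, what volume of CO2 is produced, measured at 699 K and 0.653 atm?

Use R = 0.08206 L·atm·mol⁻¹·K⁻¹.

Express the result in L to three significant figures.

6080 L

n(C4H10) = PV/RT = (11.7 × 66.4) / (0.08206 × 547.15) = 17.30 mol
n(O2) = PV/RT = (4.50 × 1510) / (0.08206 × 467) = 177.3 mol
For 17.30 mol C4H10, stoichiometry requires (13/2) × 17.30 = 112.5 mol O2; 177.3 mol is available, so C4H10 is limiting.
n(CO2) = (8/2) × 17.30 = 69.20 mol
V(CO2) = nRT/P = 69.20 × 0.08206 × 699 / 0.653 = 6079 L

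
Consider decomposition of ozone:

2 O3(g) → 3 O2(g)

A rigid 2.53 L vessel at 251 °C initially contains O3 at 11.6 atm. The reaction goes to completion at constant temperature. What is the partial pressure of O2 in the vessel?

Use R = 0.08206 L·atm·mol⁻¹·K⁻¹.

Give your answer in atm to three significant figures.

17.4 atm

n(O3)₀ = PV/RT = (11.6 × 2.53) / (0.08206 × 524.15) = 0.6823 mol
n(O2) = (3/2) × 0.6823 = 1.023 mol
P(O2) = nRT/V = 1.023 × 0.08206 × 524.15 / 2.53 = 17.39 atm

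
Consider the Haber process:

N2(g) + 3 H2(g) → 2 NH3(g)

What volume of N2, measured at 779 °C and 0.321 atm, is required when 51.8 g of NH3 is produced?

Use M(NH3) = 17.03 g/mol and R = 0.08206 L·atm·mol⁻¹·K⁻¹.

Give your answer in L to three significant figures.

409 L

n(NH3) = 51.80 / 17.03 = 3.042 mol
n(N2) = (1/2) × 3.042 = 1.521 mol
V = nRT/P = 1.521 × 0.08206 × 1052.15 / 0.321 = 409.1 L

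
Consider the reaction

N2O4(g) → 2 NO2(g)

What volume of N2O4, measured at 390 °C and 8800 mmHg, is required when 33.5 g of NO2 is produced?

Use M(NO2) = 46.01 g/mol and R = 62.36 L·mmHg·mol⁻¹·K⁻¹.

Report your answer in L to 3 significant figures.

1.71 L

n(NO2) = 33.50 / 46.01 = 0.7281 mol
n(N2O4) = (1/2) × 0.7281 = 0.3640 mol
V = nRT/P = 0.3640 × 62.36 × 663.15 / 8800 = 1.711 L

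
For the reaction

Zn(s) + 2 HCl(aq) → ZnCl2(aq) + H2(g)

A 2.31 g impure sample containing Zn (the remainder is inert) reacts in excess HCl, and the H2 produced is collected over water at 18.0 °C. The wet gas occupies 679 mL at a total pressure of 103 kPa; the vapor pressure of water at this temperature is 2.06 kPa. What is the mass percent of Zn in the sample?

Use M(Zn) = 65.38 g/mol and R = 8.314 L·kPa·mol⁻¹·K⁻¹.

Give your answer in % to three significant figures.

P(H2) = 103 − 2.06 = 100.9 kPa
n(H2) = PV/RT = (100.9 × 0.6790) / (8.314 × 291.15) = 0.02830 mol
n(Zn) = (1/1) × 0.02830 = 0.02830 mol
m(Zn) = 0.02830 × 65.38 = 1.850 g
%Zn = 1.850 / 2.31 × 100 = 80.09%

80.1 %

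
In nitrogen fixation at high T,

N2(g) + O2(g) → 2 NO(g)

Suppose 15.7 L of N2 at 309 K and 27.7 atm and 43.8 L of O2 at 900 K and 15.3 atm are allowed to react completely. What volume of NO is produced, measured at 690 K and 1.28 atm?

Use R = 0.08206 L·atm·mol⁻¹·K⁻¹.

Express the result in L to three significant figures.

n(N2) = PV/RT = (27.7 × 15.7) / (0.08206 × 309) = 17.15 mol
n(O2) = PV/RT = (15.3 × 43.8) / (0.08206 × 900) = 9.074 mol
For 17.15 mol N2, stoichiometry requires (1/1) × 17.15 = 17.15 mol O2; 9.074 mol is available, so O2 is limiting.
n(NO) = (2/1) × 9.074 = 18.15 mol
V(NO) = nRT/P = 18.15 × 0.08206 × 690 / 1.28 = 802.9 L

803 L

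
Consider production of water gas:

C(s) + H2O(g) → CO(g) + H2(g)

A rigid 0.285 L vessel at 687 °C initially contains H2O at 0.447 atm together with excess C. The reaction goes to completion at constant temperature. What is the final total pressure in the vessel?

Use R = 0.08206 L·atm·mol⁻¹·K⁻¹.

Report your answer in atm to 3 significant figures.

At constant T and V, P ∝ n(gas): 1 mol gas → 2 mol gas.
P_final = (2/1) × 0.447 = 0.8940 atm

0.894 atm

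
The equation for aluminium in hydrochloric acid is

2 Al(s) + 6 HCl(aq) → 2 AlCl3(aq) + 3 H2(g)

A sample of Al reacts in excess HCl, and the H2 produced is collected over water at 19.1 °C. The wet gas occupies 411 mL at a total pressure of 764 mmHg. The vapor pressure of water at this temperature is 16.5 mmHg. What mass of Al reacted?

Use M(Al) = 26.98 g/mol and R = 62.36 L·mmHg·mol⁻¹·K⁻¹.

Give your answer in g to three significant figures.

0.303 g

P(H2) = 764 − 16.5 = 747.5 mmHg
n(H2) = PV/RT = (747.5 × 0.4110) / (62.36 × 292.25) = 0.01686 mol
n(Al) = (2/3) × 0.01686 = 0.01124 mol
m(Al) = 0.01124 × 26.98 = 0.3033 g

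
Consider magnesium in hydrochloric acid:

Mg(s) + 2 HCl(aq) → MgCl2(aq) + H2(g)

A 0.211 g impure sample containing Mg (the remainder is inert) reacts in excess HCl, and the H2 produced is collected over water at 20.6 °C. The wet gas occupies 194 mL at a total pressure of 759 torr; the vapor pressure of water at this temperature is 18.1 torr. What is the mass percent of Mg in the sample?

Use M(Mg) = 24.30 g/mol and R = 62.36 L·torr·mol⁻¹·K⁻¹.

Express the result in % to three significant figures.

90.4 %

P(H2) = 759 − 18.1 = 740.9 torr
n(H2) = PV/RT = (740.9 × 0.1940) / (62.36 × 293.75) = 0.007847 mol
n(Mg) = (1/1) × 0.007847 = 0.007847 mol
m(Mg) = 0.007847 × 24.30 = 0.1907 g
%Mg = 0.1907 / 0.211 × 100 = 90.38%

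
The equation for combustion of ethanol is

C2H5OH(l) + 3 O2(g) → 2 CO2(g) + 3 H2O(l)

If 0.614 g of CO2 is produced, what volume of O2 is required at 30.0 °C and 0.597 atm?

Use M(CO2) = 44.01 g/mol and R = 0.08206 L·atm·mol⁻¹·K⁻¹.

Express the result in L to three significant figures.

0.872 L

n(CO2) = 0.6140 / 44.01 = 0.01395 mol
n(O2) = (3/2) × 0.01395 = 0.02092 mol
V = nRT/P = 0.02092 × 0.08206 × 303.15 / 0.597 = 0.8717 L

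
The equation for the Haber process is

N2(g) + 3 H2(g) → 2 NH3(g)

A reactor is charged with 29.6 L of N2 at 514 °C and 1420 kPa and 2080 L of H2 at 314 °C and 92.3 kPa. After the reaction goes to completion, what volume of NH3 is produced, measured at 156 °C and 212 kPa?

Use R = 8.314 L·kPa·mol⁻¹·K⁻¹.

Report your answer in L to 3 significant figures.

n(N2) = PV/RT = (1420 × 29.6) / (8.314 × 787.15) = 6.423 mol
n(H2) = PV/RT = (92.3 × 2080) / (8.314 × 587.15) = 39.33 mol
For 6.423 mol N2, stoichiometry requires (3/1) × 6.423 = 19.27 mol H2; 39.33 mol is available, so N2 is limiting.
n(NH3) = (2/1) × 6.423 = 12.85 mol
V(NH3) = nRT/P = 12.85 × 8.314 × 429.15 / 212 = 216.3 L

216 L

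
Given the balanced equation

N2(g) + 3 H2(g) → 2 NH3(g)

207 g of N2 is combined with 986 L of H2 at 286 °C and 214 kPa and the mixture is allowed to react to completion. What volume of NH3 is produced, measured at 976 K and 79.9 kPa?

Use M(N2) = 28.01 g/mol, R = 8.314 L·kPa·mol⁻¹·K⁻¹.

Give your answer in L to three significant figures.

n(N2) = 207 / 28.01 = 7.390 mol
n(H2) = PV/RT = (214 × 986) / (8.314 × 559.15) = 45.39 mol
For 7.390 mol N2, stoichiometry requires (3/1) × 7.390 = 22.17 mol H2; 45.39 mol is available, so N2 is limiting.
n(NH3) = (2/1) × 7.390 = 14.78 mol
V(NH3) = nRT/P = 14.78 × 8.314 × 976 / 79.9 = 1501 L

1500 L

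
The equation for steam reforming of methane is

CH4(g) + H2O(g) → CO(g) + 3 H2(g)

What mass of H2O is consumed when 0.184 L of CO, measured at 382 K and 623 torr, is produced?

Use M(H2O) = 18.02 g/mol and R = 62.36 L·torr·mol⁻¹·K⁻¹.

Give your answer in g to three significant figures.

0.0867 g

n(CO) = PV/RT = (623 × 0.184) / (62.36 × 382) = 0.004812 mol
n(H2O) = (1/1) × 0.004812 = 0.004812 mol
m(H2O) = 0.004812 × 18.02 = 0.08671 g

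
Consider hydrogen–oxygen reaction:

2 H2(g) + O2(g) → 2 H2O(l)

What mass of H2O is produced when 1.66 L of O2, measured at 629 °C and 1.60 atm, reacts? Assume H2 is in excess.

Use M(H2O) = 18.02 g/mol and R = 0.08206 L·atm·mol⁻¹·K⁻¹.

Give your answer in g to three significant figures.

1.29 g

n(O2) = PV/RT = (1.60 × 1.66) / (0.08206 × 902.15) = 0.03588 mol
n(H2O) = (2/1) × 0.03588 = 0.07176 mol
m(H2O) = 0.07176 × 18.02 = 1.293 g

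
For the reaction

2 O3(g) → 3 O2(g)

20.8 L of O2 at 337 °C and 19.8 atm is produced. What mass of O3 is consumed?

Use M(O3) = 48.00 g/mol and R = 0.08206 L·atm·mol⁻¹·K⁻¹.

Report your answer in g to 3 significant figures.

n(O2) = PV/RT = (19.8 × 20.8) / (0.08206 × 610.15) = 8.225 mol
n(O3) = (2/3) × 8.225 = 5.483 mol
m(O3) = 5.483 × 48.00 = 263.2 g

263 g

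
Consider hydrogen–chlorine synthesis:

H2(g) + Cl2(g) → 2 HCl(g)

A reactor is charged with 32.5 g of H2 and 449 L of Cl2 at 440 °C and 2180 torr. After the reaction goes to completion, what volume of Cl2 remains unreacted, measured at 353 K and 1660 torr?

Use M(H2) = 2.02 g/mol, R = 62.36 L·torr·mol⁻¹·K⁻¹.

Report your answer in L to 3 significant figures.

78.5 L

n(H2) = 32.5 / 2.02 = 16.09 mol
n(Cl2) = PV/RT = (2180 × 449) / (62.36 × 713.15) = 22.01 mol
For 16.09 mol H2, stoichiometry requires (1/1) × 16.09 = 16.09 mol Cl2; 22.01 mol is available, so H2 is limiting.
n(Cl2) consumed = (1/1) × 16.09 = 16.09 mol; remaining = 22.01 − 16.09 = 5.920 mol
V(Cl2) = nRT/P = 5.920 × 62.36 × 353 / 1660 = 78.50 L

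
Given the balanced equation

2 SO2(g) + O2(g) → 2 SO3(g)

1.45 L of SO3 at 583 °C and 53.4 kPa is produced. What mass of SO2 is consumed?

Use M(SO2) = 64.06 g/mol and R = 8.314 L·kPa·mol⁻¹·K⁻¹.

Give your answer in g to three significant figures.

0.697 g

n(SO3) = PV/RT = (53.4 × 1.45) / (8.314 × 856.15) = 0.01088 mol
n(SO2) = (2/2) × 0.01088 = 0.01088 mol
m(SO2) = 0.01088 × 64.06 = 0.6970 g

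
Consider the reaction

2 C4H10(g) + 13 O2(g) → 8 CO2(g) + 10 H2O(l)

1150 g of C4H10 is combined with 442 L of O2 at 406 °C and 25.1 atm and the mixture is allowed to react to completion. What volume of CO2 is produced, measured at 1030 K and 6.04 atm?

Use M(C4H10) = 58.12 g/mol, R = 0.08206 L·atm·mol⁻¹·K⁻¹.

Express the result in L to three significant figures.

n(C4H10) = 1150 / 58.12 = 19.79 mol
n(O2) = PV/RT = (25.1 × 442) / (0.08206 × 679.15) = 199.1 mol
For 19.79 mol C4H10, stoichiometry requires (13/2) × 19.79 = 128.6 mol O2; 199.1 mol is available, so C4H10 is limiting.
n(CO2) = (8/2) × 19.79 = 79.16 mol
V(CO2) = nRT/P = 79.16 × 0.08206 × 1030 / 6.04 = 1108 L

1110 L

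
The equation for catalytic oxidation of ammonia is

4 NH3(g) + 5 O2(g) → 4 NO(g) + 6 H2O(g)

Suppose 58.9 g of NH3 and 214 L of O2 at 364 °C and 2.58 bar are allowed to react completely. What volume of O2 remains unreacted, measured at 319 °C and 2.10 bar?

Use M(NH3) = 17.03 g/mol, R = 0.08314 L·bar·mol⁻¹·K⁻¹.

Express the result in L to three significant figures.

n(NH3) = 58.9 / 17.03 = 3.459 mol
n(O2) = PV/RT = (2.58 × 214) / (0.08314 × 637.15) = 10.42 mol
For 3.459 mol NH3, stoichiometry requires (5/4) × 3.459 = 4.324 mol O2; 10.42 mol is available, so NH3 is limiting.
n(O2) consumed = (5/4) × 3.459 = 4.324 mol; remaining = 10.42 − 4.324 = 6.096 mol
V(O2) = nRT/P = 6.096 × 0.08314 × 592.15 / 2.10 = 142.9 L

143 L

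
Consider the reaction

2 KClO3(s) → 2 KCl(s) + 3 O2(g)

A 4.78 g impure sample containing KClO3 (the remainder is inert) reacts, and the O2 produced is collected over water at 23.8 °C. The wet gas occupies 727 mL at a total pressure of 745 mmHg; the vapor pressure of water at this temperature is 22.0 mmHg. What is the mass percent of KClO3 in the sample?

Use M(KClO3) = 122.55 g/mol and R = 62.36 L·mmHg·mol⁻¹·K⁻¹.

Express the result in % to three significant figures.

48.5 %

P(O2) = 745 − 22.0 = 723.0 mmHg
n(O2) = PV/RT = (723.0 × 0.7270) / (62.36 × 296.95) = 0.02838 mol
n(KClO3) = (2/3) × 0.02838 = 0.01892 mol
m(KClO3) = 0.01892 × 122.55 = 2.319 g
%KClO3 = 2.319 / 4.78 × 100 = 48.51%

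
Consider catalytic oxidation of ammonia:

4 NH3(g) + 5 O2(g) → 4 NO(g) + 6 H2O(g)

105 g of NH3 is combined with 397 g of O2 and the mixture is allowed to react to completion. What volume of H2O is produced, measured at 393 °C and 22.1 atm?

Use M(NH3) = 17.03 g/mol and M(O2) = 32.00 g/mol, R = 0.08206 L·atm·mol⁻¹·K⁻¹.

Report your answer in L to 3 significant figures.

n(NH3) = 105 / 17.03 = 6.166 mol
n(O2) = 397 / 32.00 = 12.41 mol
For 6.166 mol NH3, stoichiometry requires (5/4) × 6.166 = 7.708 mol O2; 12.41 mol is available, so NH3 is limiting.
n(H2O) = (6/4) × 6.166 = 9.249 mol
V(H2O) = nRT/P = 9.249 × 0.08206 × 666.15 / 22.1 = 22.88 L

22.9 L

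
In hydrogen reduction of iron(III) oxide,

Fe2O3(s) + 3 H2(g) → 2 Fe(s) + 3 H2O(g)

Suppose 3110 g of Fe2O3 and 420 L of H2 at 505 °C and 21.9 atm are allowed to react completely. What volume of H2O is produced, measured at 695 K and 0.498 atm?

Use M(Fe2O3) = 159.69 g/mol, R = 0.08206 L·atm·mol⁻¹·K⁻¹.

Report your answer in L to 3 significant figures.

6690 L

n(Fe2O3) = 3110 / 159.69 = 19.48 mol
n(H2) = PV/RT = (21.9 × 420) / (0.08206 × 778.15) = 144.0 mol
For 19.48 mol Fe2O3, stoichiometry requires (3/1) × 19.48 = 58.44 mol H2; 144.0 mol is available, so Fe2O3 is limiting.
n(H2O) = (3/1) × 19.48 = 58.44 mol
V(H2O) = nRT/P = 58.44 × 0.08206 × 695 / 0.498 = 6693 L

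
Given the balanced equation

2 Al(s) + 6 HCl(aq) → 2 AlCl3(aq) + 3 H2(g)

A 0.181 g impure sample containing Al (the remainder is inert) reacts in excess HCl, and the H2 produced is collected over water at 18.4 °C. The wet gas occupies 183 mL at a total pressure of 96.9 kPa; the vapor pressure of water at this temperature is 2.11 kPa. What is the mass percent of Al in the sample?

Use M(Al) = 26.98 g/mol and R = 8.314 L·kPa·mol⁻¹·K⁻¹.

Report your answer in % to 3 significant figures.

71.1 %

P(H2) = 96.9 − 2.11 = 94.79 kPa
n(H2) = PV/RT = (94.79 × 0.1830) / (8.314 × 291.55) = 0.007156 mol
n(Al) = (2/3) × 0.007156 = 0.004771 mol
m(Al) = 0.004771 × 26.98 = 0.1287 g
%Al = 0.1287 / 0.181 × 100 = 71.10%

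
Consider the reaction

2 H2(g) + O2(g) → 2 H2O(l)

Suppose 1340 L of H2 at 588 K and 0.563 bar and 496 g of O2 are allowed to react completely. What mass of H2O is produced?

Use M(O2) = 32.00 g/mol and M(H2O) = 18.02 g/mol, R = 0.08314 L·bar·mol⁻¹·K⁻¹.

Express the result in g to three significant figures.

n(H2) = PV/RT = (0.563 × 1340) / (0.08314 × 588) = 15.43 mol
n(O2) = 496 / 32.00 = 15.50 mol
For 15.43 mol H2, stoichiometry requires (1/2) × 15.43 = 7.715 mol O2; 15.50 mol is available, so H2 is limiting.
n(H2O) = (2/2) × 15.43 = 15.43 mol
m(H2O) = 15.43 × 18.02 = 278.0 g

278 g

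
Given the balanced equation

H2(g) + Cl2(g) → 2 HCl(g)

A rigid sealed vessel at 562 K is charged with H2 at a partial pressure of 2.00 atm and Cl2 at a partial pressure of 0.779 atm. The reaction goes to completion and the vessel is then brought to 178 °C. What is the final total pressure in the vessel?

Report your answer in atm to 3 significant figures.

Because the vessel is rigid and T is held at 562 K, work the stoichiometry in partial pressures (P_i = n_iRT/V).
P(Cl2) required for 2.00 atm of H2 = (1/1) × 2.00 = 2.000 atm; available 0.779 atm, so Cl2 is limiting.
P(H2) remaining = 2.00 − (1/1) × 0.779 = 1.221 atm
P(gaseous products) = (2)/1 × 0.779 = 1.558 atm
P_total at 562 K = 1.221 + 1.558 = 2.779 atm
Scaling to 178 °C: P = 2.779 × 451.15/562 = 2.231 atm

2.23 atm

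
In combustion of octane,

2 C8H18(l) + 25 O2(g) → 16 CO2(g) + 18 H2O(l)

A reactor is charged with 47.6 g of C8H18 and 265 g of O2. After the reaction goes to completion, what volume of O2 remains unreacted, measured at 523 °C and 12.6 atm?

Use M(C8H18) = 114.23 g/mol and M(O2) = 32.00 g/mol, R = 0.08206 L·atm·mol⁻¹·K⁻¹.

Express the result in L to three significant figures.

n(C8H18) = 47.6 / 114.23 = 0.4167 mol
n(O2) = 265 / 32.00 = 8.281 mol
For 0.4167 mol C8H18, stoichiometry requires (25/2) × 0.4167 = 5.209 mol O2; 8.281 mol is available, so C8H18 is limiting.
n(O2) consumed = (25/2) × 0.4167 = 5.209 mol; remaining = 8.281 − 5.209 = 3.072 mol
V(O2) = nRT/P = 3.072 × 0.08206 × 796.15 / 12.6 = 15.93 L

15.9 L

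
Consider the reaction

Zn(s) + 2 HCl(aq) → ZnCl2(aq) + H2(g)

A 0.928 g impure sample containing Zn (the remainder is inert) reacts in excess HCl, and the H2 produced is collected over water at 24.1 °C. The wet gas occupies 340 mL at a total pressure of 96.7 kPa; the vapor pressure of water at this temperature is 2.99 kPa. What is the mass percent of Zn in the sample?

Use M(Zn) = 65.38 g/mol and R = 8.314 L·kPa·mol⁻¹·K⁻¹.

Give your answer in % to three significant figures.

P(H2) = 96.7 − 2.99 = 93.71 kPa
n(H2) = PV/RT = (93.71 × 0.3400) / (8.314 × 297.25) = 0.01289 mol
n(Zn) = (1/1) × 0.01289 = 0.01289 mol
m(Zn) = 0.01289 × 65.38 = 0.8427 g
%Zn = 0.8427 / 0.928 × 100 = 90.81%

90.8 %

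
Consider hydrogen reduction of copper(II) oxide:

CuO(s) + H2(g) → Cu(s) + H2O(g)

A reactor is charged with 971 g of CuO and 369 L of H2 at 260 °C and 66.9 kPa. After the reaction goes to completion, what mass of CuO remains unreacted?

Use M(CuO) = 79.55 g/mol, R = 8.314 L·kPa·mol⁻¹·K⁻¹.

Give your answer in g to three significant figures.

n(CuO) = 971 / 79.55 = 12.21 mol
n(H2) = PV/RT = (66.9 × 369) / (8.314 × 533.15) = 5.569 mol
For 12.21 mol CuO, stoichiometry requires (1/1) × 12.21 = 12.21 mol H2; 5.569 mol is available, so H2 is limiting.
n(CuO) consumed = (1/1) × 5.569 = 5.569 mol; remaining = 12.21 − 5.569 = 6.641 mol
m(CuO) = 6.641 × 79.55 = 528.3 g

528 g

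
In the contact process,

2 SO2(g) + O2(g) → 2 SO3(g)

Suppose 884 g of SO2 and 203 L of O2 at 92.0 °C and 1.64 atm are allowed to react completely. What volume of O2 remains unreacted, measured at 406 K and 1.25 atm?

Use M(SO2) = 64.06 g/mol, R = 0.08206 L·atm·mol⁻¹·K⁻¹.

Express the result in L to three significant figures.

n(SO2) = 884 / 64.06 = 13.80 mol
n(O2) = PV/RT = (1.64 × 203) / (0.08206 × 365.15) = 11.11 mol
For 13.80 mol SO2, stoichiometry requires (1/2) × 13.80 = 6.900 mol O2; 11.11 mol is available, so SO2 is limiting.
n(O2) consumed = (1/2) × 13.80 = 6.900 mol; remaining = 11.11 − 6.900 = 4.210 mol
V(O2) = nRT/P = 4.210 × 0.08206 × 406 / 1.25 = 112.2 L

112 L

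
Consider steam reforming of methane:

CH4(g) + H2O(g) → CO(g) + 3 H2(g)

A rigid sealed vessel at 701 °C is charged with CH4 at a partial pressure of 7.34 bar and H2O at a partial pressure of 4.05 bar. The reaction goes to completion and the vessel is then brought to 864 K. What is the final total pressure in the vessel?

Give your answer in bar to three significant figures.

17.3 bar

Because the vessel is rigid and T is held at 701 °C, work the stoichiometry in partial pressures (P_i = n_iRT/V).
P(H2O) required for 7.34 bar of CH4 = (1/1) × 7.34 = 7.340 bar; available 4.05 bar, so H2O is limiting.
P(CH4) remaining = 7.34 − (1/1) × 4.05 = 3.290 bar
P(gaseous products) = (1+3)/1 × 4.05 = 16.20 bar
P_total at 701 °C = 3.290 + 16.20 = 19.49 bar
Scaling to 864 K: P = 19.49 × 864/974.15 = 17.29 bar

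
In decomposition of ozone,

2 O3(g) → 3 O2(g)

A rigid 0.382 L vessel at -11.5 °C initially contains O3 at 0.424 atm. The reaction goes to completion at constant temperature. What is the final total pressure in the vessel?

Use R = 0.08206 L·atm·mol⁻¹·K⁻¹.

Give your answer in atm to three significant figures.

At constant T and V, P ∝ n(gas): 2 mol gas → 3 mol gas.
P_final = (3/2) × 0.424 = 0.6360 atm

0.636 atm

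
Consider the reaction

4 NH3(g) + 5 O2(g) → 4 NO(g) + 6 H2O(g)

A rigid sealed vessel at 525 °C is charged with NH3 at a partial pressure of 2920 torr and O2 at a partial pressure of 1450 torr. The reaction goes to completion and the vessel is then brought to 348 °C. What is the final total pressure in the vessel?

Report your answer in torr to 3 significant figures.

3630 torr

At constant V, partial pressures at 525 °C are proportional to moles, so apply stoichiometry directly to pressures.
P(O2) required for 2920 torr of NH3 = (5/4) × 2920 = 3650 torr; available 1450 torr, so O2 is limiting.
P(NH3) remaining = 2920 − (4/5) × 1450 = 1760 torr
P(gaseous products) = (4+6)/5 × 1450 = 2900 torr
P_total at 525 °C = 1760 + 2900 = 4660 torr
Scaling to 348 °C: P = 4660 × 621.15/798.15 = 3627 torr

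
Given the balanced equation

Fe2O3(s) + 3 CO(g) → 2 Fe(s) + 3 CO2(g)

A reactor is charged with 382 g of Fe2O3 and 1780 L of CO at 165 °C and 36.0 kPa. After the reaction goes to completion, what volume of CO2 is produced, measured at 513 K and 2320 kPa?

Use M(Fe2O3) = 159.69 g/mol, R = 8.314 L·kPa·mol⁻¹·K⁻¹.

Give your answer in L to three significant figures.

n(Fe2O3) = 382 / 159.69 = 2.392 mol
n(CO) = PV/RT = (36.0 × 1780) / (8.314 × 438.15) = 17.59 mol
For 2.392 mol Fe2O3, stoichiometry requires (3/1) × 2.392 = 7.176 mol CO; 17.59 mol is available, so Fe2O3 is limiting.
n(CO2) = (3/1) × 2.392 = 7.176 mol
V(CO2) = nRT/P = 7.176 × 8.314 × 513 / 2320 = 13.19 L

13.2 L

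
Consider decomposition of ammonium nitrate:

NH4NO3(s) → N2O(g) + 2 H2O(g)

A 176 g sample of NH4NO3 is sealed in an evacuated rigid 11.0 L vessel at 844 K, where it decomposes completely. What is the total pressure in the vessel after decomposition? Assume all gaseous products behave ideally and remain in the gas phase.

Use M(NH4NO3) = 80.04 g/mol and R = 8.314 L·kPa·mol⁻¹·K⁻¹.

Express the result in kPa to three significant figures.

4210 kPa

n(NH4NO3) = 176 / 80.04 = 2.199 mol
n(gas produced) = (3/1) × 2.199 = 6.597 mol
P = nRT/V = 6.597 × 8.314 × 844 / 11.0 = 4208 kPa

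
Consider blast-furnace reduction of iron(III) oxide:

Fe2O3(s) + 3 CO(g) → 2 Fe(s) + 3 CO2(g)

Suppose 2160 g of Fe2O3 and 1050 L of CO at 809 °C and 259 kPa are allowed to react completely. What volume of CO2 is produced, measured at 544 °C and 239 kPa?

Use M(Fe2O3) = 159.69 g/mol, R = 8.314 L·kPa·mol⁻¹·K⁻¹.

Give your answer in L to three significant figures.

859 L

n(Fe2O3) = 2160 / 159.69 = 13.53 mol
n(CO) = PV/RT = (259 × 1050) / (8.314 × 1082.15) = 30.23 mol
For 13.53 mol Fe2O3, stoichiometry requires (3/1) × 13.53 = 40.59 mol CO; 30.23 mol is available, so CO is limiting.
n(CO2) = (3/3) × 30.23 = 30.23 mol
V(CO2) = nRT/P = 30.23 × 8.314 × 817.15 / 239 = 859.3 L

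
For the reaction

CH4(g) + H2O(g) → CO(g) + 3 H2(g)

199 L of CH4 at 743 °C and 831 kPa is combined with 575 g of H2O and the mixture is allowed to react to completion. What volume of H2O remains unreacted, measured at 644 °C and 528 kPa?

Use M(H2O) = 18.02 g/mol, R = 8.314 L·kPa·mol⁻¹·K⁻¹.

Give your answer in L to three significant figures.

178 L

n(CH4) = PV/RT = (831 × 199) / (8.314 × 1016.15) = 19.57 mol
n(H2O) = 575 / 18.02 = 31.91 mol
For 19.57 mol CH4, stoichiometry requires (1/1) × 19.57 = 19.57 mol H2O; 31.91 mol is available, so CH4 is limiting.
n(H2O) consumed = (1/1) × 19.57 = 19.57 mol; remaining = 31.91 − 19.57 = 12.34 mol
V(H2O) = nRT/P = 12.34 × 8.314 × 917.15 / 528 = 178.2 L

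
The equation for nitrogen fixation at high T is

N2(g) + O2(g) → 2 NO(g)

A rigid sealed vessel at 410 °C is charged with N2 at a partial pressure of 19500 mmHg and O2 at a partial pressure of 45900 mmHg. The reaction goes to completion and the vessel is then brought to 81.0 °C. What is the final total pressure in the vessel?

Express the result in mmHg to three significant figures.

At constant V, partial pressures at 410 °C are proportional to moles, so apply stoichiometry directly to pressures.
P(O2) required for 19500 mmHg of N2 = (1/1) × 19500 = 19500 mmHg; available 45900 mmHg, so N2 is limiting.
P(O2) remaining = 45900 − (1/1) × 19500 = 26400 mmHg
P(gaseous products) = (2)/1 × 19500 = 39000 mmHg
P_total at 410 °C = 26400 + 39000 = 65400 mmHg
Scaling to 81.0 °C: P = 65400 × 354.15/683.15 = 33900 mmHg

33900 mmHg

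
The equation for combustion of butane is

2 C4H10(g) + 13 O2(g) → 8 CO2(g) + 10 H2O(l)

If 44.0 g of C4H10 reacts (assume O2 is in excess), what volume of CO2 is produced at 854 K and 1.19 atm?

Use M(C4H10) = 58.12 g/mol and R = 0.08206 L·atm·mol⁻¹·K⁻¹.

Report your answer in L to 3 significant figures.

n(C4H10) = 44.00 / 58.12 = 0.7571 mol
n(CO2) = (8/2) × 0.7571 = 3.028 mol
V = nRT/P = 3.028 × 0.08206 × 854 / 1.19 = 178.3 L

178 L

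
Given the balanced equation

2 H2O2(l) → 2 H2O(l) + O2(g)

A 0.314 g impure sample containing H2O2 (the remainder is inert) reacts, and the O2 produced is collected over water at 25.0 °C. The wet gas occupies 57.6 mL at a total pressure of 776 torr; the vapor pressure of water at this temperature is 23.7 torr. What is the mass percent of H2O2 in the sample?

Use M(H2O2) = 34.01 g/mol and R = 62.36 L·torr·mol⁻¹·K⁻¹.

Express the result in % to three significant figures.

P(O2) = 776 − 23.7 = 752.3 torr
n(O2) = PV/RT = (752.3 × 0.05760) / (62.36 × 298.15) = 0.002331 mol
n(H2O2) = (2/1) × 0.002331 = 0.004662 mol
m(H2O2) = 0.004662 × 34.01 = 0.1586 g
%H2O2 = 0.1586 / 0.314 × 100 = 50.51%

50.5 %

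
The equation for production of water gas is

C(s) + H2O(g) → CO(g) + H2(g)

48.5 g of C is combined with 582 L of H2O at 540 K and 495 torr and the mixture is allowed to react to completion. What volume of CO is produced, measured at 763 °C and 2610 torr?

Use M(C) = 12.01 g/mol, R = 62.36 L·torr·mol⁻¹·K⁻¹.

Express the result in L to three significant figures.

n(C) = 48.5 / 12.01 = 4.038 mol
n(H2O) = PV/RT = (495 × 582) / (62.36 × 540) = 8.555 mol
For 4.038 mol C, stoichiometry requires (1/1) × 4.038 = 4.038 mol H2O; 8.555 mol is available, so C is limiting.
n(CO) = (1/1) × 4.038 = 4.038 mol
V(CO) = nRT/P = 4.038 × 62.36 × 1036.15 / 2610 = 99.97 L

100 L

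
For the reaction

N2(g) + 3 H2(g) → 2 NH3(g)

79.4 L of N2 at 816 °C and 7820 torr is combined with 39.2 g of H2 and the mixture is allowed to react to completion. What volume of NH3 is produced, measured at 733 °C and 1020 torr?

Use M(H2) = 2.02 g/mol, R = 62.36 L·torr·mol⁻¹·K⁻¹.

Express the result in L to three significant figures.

n(N2) = PV/RT = (7820 × 79.4) / (62.36 × 1089.15) = 9.142 mol
n(H2) = 39.2 / 2.02 = 19.41 mol
For 9.142 mol N2, stoichiometry requires (3/1) × 9.142 = 27.43 mol H2; 19.41 mol is available, so H2 is limiting.
n(NH3) = (2/3) × 19.41 = 12.94 mol
V(NH3) = nRT/P = 12.94 × 62.36 × 1006.15 / 1020 = 796.0 L

796 L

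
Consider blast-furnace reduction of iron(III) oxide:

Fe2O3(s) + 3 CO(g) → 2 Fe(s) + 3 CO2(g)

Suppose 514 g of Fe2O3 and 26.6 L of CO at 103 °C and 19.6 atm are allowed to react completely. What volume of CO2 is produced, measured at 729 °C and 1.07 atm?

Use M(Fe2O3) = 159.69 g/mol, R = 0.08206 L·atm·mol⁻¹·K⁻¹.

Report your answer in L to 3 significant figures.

n(Fe2O3) = 514 / 159.69 = 3.219 mol
n(CO) = PV/RT = (19.6 × 26.6) / (0.08206 × 376.15) = 16.89 mol
For 3.219 mol Fe2O3, stoichiometry requires (3/1) × 3.219 = 9.657 mol CO; 16.89 mol is available, so Fe2O3 is limiting.
n(CO2) = (3/1) × 3.219 = 9.657 mol
V(CO2) = nRT/P = 9.657 × 0.08206 × 1002.15 / 1.07 = 742.2 L

742 L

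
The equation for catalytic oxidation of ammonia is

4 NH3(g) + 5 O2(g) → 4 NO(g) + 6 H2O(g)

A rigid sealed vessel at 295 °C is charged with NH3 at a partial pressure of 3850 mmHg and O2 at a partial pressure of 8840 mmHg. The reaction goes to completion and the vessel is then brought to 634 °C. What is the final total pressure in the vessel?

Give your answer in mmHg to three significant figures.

Because the vessel is rigid and T is held at 295 °C, work the stoichiometry in partial pressures (P_i = n_iRT/V).
P(O2) required for 3850 mmHg of NH3 = (5/4) × 3850 = 4812 mmHg; available 8840 mmHg, so NH3 is limiting.
P(O2) remaining = 8840 − (5/4) × 3850 = 4028 mmHg
P(gaseous products) = (4+6)/4 × 3850 = 9625 mmHg
P_total at 295 °C = 4028 + 9625 = 13650 mmHg
Scaling to 634 °C: P = 13650 × 907.15/568.15 = 21790 mmHg

21800 mmHg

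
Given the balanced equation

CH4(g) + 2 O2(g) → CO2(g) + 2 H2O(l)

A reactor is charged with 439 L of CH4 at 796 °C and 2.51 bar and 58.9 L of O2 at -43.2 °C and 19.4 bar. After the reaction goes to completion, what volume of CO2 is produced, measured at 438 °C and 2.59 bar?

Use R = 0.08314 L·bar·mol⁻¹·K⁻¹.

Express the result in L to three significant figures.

n(CH4) = PV/RT = (2.51 × 439) / (0.08314 × 1069.15) = 12.40 mol
n(O2) = PV/RT = (19.4 × 58.9) / (0.08314 × 229.95) = 59.77 mol
For 12.40 mol CH4, stoichiometry requires (2/1) × 12.40 = 24.80 mol O2; 59.77 mol is available, so CH4 is limiting.
n(CO2) = (1/1) × 12.40 = 12.40 mol
V(CO2) = nRT/P = 12.40 × 0.08314 × 711.15 / 2.59 = 283.1 L

283 L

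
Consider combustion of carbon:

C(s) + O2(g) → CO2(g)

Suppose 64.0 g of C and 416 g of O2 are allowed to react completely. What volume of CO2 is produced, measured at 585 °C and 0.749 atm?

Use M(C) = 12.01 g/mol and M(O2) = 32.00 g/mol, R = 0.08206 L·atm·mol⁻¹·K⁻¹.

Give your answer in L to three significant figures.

n(C) = 64.0 / 12.01 = 5.329 mol
n(O2) = 416 / 32.00 = 13.00 mol
For 5.329 mol C, stoichiometry requires (1/1) × 5.329 = 5.329 mol O2; 13.00 mol is available, so C is limiting.
n(CO2) = (1/1) × 5.329 = 5.329 mol
V(CO2) = nRT/P = 5.329 × 0.08206 × 858.15 / 0.749 = 501.0 L

501 L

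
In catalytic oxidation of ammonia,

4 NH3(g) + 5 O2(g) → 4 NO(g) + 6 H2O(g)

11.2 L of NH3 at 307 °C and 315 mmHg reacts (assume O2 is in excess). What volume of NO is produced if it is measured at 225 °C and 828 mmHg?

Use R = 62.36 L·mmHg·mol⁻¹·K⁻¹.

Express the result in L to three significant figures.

n(NH3) = PV/RT = (315 × 11.2) / (62.36 × 580.15) = 0.09752 mol
n(NO) = (4/4) × 0.09752 = 0.09752 mol
V = nRT/P = 0.09752 × 62.36 × 498.15 / 828 = 3.659 L

3.66 L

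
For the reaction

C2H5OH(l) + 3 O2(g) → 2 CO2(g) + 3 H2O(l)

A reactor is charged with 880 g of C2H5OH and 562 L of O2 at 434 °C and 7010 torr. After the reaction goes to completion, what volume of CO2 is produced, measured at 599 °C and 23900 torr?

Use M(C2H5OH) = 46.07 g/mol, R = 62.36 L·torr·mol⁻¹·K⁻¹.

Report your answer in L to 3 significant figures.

86.9 L

n(C2H5OH) = 880 / 46.07 = 19.10 mol
n(O2) = PV/RT = (7010 × 562) / (62.36 × 707.15) = 89.34 mol
For 19.10 mol C2H5OH, stoichiometry requires (3/1) × 19.10 = 57.30 mol O2; 89.34 mol is available, so C2H5OH is limiting.
n(CO2) = (2/1) × 19.10 = 38.20 mol
V(CO2) = nRT/P = 38.20 × 62.36 × 872.15 / 23900 = 86.93 L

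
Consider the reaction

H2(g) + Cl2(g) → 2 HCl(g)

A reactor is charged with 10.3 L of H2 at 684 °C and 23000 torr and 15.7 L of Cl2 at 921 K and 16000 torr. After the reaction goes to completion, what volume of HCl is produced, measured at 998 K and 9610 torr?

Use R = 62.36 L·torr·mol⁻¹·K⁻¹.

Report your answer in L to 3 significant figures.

51.4 L

n(H2) = PV/RT = (23000 × 10.3) / (62.36 × 957.15) = 3.969 mol
n(Cl2) = PV/RT = (16000 × 15.7) / (62.36 × 921) = 4.374 mol
For 3.969 mol H2, stoichiometry requires (1/1) × 3.969 = 3.969 mol Cl2; 4.374 mol is available, so H2 is limiting.
n(HCl) = (2/1) × 3.969 = 7.938 mol
V(HCl) = nRT/P = 7.938 × 62.36 × 998 / 9610 = 51.41 L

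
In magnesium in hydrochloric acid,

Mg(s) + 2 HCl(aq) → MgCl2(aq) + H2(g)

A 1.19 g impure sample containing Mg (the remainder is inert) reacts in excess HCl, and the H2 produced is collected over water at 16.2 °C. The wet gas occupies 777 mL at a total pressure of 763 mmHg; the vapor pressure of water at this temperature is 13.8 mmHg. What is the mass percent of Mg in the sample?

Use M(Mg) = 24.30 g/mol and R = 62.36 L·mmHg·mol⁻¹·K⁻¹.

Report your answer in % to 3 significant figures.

65.9 %

P(H2) = 763 − 13.8 = 749.2 mmHg
n(H2) = PV/RT = (749.2 × 0.7770) / (62.36 × 289.35) = 0.03226 mol
n(Mg) = (1/1) × 0.03226 = 0.03226 mol
m(Mg) = 0.03226 × 24.30 = 0.7839 g
%Mg = 0.7839 / 1.19 × 100 = 65.87%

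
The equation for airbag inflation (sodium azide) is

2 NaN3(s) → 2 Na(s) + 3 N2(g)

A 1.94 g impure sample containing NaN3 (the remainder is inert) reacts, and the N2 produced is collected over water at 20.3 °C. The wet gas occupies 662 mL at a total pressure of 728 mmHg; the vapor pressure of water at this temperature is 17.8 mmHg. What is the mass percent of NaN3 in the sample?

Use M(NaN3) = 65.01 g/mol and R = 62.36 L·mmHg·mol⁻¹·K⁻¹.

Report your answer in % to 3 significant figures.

P(N2) = 728 − 17.8 = 710.2 mmHg
n(N2) = PV/RT = (710.2 × 0.6620) / (62.36 × 293.45) = 0.02569 mol
n(NaN3) = (2/3) × 0.02569 = 0.01713 mol
m(NaN3) = 0.01713 × 65.01 = 1.114 g
%NaN3 = 1.114 / 1.94 × 100 = 57.42%

57.4 %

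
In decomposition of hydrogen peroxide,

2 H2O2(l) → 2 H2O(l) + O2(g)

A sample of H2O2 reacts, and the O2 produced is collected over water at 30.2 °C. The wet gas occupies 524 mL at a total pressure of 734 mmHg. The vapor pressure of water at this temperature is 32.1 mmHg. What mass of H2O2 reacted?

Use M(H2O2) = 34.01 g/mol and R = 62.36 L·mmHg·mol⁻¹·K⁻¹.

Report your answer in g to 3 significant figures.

P(O2) = 734 − 32.1 = 701.9 mmHg
n(O2) = PV/RT = (701.9 × 0.5240) / (62.36 × 303.35) = 0.01944 mol
n(H2O2) = (2/1) × 0.01944 = 0.03888 mol
m(H2O2) = 0.03888 × 34.01 = 1.322 g

1.32 g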